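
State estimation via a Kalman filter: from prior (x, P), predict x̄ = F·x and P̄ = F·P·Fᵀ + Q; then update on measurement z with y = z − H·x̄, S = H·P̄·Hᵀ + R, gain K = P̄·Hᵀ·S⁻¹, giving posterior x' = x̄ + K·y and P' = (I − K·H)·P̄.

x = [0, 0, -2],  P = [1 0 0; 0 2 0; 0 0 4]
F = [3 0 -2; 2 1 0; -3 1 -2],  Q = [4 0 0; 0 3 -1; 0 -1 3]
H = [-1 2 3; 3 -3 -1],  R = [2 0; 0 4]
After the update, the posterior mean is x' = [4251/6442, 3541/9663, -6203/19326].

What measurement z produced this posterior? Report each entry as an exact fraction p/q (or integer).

x̄ = F·x = [4, 0, 4]
P̄ = F·P·Fᵀ + Q = [29 6 7; 6 9 -5; 7 -5 30]
S = H·P̄·Hᵀ + R = [211 -52; -52 196]
K = P̄·Hᵀ·S⁻¹ = [334/3221 2215/6442; -199/9663 -250/9663; 3655/9663 2531/19326]
x' − x̄ = [-21517/6442, 3541/9663, -83507/19326] = K·y
y = (KᵀK)⁻¹·Kᵀ·(x' − x̄) = [-9, -7]
z = y + H·x̄ = [-9, -7] + [8, 8] = [-1, 1]

z = [-1, 1]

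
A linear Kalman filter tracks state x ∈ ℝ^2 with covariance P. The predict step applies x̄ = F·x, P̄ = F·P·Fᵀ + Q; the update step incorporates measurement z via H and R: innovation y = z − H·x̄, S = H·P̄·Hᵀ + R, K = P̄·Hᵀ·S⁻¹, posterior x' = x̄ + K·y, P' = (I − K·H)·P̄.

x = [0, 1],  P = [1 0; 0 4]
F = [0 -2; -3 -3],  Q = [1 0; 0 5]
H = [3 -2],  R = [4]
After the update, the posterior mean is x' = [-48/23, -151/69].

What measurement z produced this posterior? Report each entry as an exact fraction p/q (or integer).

z = [-2]

x̄ = F·x = [-2, -3]
P̄ = F·P·Fᵀ + Q = [17 24; 24 50]
S = H·P̄·Hᵀ + R = [69]
K = P̄·Hᵀ·S⁻¹ = [1/23; -28/69]
x' − x̄ = [-2/23, 56/69] = K·y
y = (KᵀK)⁻¹·Kᵀ·(x' − x̄) = [-2]
z = y + H·x̄ = [-2] + [0] = [-2]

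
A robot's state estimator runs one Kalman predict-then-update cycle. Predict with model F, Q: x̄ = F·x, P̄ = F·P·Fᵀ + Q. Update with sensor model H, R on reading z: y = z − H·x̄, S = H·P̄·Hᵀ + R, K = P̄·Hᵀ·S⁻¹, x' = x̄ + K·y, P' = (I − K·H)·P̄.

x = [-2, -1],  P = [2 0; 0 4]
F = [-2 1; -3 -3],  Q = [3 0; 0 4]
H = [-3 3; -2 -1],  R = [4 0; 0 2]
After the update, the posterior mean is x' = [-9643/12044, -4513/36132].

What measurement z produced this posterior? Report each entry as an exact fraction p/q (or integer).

z = [2, 2]

x̄ = F·x = [3, 9]
P̄ = F·P·Fᵀ + Q = [15 0; 0 58]
S = H·P̄·Hᵀ + R = [661 -84; -84 120]
K = P̄·Hᵀ·S⁻¹ = [-330/3011 -3935/12044; 667/3011 -11861/36132]
x' − x̄ = [-45775/12044, -329701/36132] = K·y
y = (KᵀK)⁻¹·Kᵀ·(x' − x̄) = [-16, 17]
z = y + H·x̄ = [-16, 17] + [18, -15] = [2, 2]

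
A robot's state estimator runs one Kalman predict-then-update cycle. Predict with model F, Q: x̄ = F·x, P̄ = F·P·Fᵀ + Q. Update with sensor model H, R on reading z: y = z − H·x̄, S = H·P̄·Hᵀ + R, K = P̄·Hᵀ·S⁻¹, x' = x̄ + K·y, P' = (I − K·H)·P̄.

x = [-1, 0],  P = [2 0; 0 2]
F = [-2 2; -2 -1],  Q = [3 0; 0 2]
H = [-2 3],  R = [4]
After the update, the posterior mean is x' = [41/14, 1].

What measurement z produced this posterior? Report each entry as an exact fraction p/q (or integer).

x̄ = F·x = [2, 2]
P̄ = F·P·Fᵀ + Q = [19 4; 4 12]
S = H·P̄·Hᵀ + R = [140]
K = P̄·Hᵀ·S⁻¹ = [-13/70; 1/5]
x' − x̄ = [13/14, -1] = K·y
y = (KᵀK)⁻¹·Kᵀ·(x' − x̄) = [-5]
z = y + H·x̄ = [-5] + [2] = [-3]

z = [-3]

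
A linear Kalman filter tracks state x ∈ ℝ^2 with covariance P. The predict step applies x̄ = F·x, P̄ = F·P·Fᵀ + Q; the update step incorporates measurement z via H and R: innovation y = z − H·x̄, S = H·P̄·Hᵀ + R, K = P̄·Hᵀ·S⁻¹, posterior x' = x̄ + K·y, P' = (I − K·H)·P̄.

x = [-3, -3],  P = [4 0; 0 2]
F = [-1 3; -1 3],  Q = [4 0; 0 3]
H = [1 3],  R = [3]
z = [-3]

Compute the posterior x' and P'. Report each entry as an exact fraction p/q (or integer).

x̄ = F·x = [-6, -6]
P̄ = F·P·Fᵀ + Q = [26 22; 22 25]
y = z − H·x̄ = [21]
S = H·P̄·Hᵀ + R = [386]
K = P̄·Hᵀ·S⁻¹ = [46/193; 97/386]
x' = x̄ + K·y = [-192/193, -279/386]
P' = (I − K·H)·P̄ = [786/193 -216/193; -216/193 241/386]

x' = [-192/193, -279/386]
P' = [786/193 -216/193; -216/193 241/386]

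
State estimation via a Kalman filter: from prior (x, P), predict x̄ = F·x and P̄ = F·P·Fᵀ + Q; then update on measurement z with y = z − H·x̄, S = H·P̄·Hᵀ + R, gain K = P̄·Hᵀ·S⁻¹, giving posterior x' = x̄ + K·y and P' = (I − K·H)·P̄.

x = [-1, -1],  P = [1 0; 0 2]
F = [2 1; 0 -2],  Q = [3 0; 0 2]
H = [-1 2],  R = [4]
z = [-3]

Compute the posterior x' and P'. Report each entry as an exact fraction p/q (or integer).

x' = [-37/69, -34/23]
P' = [332/69 44/23; 44/23 38/23]

x̄ = F·x = [-3, 2]
P̄ = F·P·Fᵀ + Q = [9 -4; -4 10]
y = z − H·x̄ = [-10]
S = H·P̄·Hᵀ + R = [69]
K = P̄·Hᵀ·S⁻¹ = [-17/69; 8/23]
x' = x̄ + K·y = [-37/69, -34/23]
P' = (I − K·H)·P̄ = [332/69 44/23; 44/23 38/23]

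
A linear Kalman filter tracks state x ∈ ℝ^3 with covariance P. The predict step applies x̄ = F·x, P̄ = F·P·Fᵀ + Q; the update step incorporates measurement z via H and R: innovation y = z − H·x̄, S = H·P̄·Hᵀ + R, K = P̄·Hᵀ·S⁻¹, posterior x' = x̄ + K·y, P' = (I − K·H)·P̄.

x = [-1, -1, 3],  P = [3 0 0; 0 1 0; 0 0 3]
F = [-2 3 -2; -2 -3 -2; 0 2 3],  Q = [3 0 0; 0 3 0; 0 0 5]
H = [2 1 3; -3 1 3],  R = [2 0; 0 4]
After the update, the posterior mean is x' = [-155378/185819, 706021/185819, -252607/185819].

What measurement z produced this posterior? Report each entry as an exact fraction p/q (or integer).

x̄ = F·x = [-7, -1, 7]
P̄ = F·P·Fᵀ + Q = [36 15 -12; 15 36 -24; -12 -24 36]
S = H·P̄·Hᵀ + R = [278 21; 21 670]
K = P̄·Hᵀ·S⁻¹ = [36879/185819 -36933/185819; -2319/185819 -22392/185819; 37680/185819 32100/185819]
x' − x̄ = [1145355/185819, 891840/185819, -1553340/185819] = K·y
y = (KᵀK)⁻¹·Kᵀ·(x' − x̄) = [-8, -39]
z = y + H·x̄ = [-8, -39] + [6, 41] = [-2, 2]

z = [-2, 2]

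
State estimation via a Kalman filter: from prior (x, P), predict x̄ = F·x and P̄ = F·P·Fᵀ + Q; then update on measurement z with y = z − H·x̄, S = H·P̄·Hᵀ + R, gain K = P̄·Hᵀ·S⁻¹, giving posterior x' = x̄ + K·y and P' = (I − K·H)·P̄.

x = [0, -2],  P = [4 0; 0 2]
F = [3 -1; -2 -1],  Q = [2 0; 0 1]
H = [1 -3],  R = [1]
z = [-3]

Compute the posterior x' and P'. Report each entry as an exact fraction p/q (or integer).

x̄ = F·x = [2, 2]
P̄ = F·P·Fᵀ + Q = [40 -22; -22 19]
y = z − H·x̄ = [1]
S = H·P̄·Hᵀ + R = [344]
K = P̄·Hᵀ·S⁻¹ = [53/172; -79/344]
x' = x̄ + K·y = [397/172, 609/344]
P' = (I − K·H)·P̄ = [631/86 403/172; 403/172 295/344]

x' = [397/172, 609/344]
P' = [631/86 403/172; 403/172 295/344]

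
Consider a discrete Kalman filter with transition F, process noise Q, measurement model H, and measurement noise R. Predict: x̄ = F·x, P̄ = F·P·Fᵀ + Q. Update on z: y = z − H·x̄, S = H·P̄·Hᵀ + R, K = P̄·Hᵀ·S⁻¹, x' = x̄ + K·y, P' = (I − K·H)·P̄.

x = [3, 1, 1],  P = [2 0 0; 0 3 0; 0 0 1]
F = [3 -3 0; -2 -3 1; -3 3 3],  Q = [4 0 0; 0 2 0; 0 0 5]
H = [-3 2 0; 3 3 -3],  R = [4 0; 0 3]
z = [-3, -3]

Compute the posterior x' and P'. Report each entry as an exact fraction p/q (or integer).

x̄ = F·x = [6, -8, -3]
P̄ = F·P·Fᵀ + Q = [49 15 -45; 15 38 -12; -45 -12 59]
y = z − H·x̄ = [31, -6]
S = H·P̄·Hᵀ + R = [417 -591; -591 2613]
K = P̄·Hᵀ·S⁻¹ = [-3124/20565 1867/20565; 16354/61695 8303/61695; 625/5484 -589/5484]
x' = x̄ + K·y = [15344/20565, -36404/61695, 6457/5484]
P' = (I − K·H)·P̄ = [10556/6855 41254/20565 1579/457; 41254/20565 218351/61695 7418/1371; 1579/457 7418/1371 16403/1828]

x' = [15344/20565, -36404/61695, 6457/5484]
P' = [10556/6855 41254/20565 1579/457; 41254/20565 218351/61695 7418/1371; 1579/457 7418/1371 16403/1828]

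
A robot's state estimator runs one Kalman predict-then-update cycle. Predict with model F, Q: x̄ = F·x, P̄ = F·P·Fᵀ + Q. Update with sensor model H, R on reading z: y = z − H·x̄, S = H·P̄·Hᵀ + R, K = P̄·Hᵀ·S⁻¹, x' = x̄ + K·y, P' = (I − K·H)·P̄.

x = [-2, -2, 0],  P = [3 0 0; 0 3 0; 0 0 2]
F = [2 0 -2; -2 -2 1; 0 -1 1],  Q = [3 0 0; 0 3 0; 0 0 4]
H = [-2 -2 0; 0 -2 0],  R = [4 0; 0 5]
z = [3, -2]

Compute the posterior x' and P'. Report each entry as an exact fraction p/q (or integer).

x̄ = F·x = [-4, 8, 2]
P̄ = F·P·Fᵀ + Q = [23 -16 -4; -16 29 8; -4 8 9]
y = z − H·x̄ = [11, 14]
S = H·P̄·Hᵀ + R = [84 52; 52 121]
K = P̄·Hᵀ·S⁻¹ = [-1679/3730 854/1865; -13/746 -176/373; -34/1865 -232/1865]
x' = x̄ + K·y = [-9477/3730, 897/746, 108/1865]
P' = (I − K·H)·P̄ = [3814/1865 -427/373 -512/1865; -427/373 440/373 116/373; -512/1865 116/373 12801/1865]

x' = [-9477/3730, 897/746, 108/1865]
P' = [3814/1865 -427/373 -512/1865; -427/373 440/373 116/373; -512/1865 116/373 12801/1865]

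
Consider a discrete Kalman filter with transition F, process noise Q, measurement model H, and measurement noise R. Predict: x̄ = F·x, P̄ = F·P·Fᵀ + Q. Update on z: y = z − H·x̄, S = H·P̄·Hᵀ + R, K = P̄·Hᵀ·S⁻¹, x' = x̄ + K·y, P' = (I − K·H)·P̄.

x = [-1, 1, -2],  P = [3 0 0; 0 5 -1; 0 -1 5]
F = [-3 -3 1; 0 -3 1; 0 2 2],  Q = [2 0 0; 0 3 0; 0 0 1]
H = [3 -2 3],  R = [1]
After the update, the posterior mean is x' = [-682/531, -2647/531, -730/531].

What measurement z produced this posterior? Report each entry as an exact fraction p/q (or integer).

x̄ = F·x = [-2, -5, -2]
P̄ = F·P·Fᵀ + Q = [85 56 -16; 56 59 -16; -16 -16 33]
S = H·P̄·Hᵀ + R = [531]
K = P̄·Hᵀ·S⁻¹ = [95/531; 2/531; 83/531]
x' − x̄ = [380/531, 8/531, 332/531] = K·y
y = (KᵀK)⁻¹·Kᵀ·(x' − x̄) = [4]
z = y + H·x̄ = [4] + [-2] = [2]

z = [2]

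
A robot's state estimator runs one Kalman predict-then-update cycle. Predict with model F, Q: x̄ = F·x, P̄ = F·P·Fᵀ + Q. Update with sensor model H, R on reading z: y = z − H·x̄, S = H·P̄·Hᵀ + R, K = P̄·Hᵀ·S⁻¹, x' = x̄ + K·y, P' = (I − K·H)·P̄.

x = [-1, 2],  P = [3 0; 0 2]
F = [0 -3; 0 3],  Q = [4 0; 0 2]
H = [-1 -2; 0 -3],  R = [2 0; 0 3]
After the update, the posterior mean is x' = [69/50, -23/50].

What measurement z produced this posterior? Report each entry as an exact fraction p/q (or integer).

x̄ = F·x = [-6, 6]
P̄ = F·P·Fᵀ + Q = [22 -18; -18 20]
S = H·P̄·Hᵀ + R = [32 66; 66 183]
K = P̄·Hᵀ·S⁻¹ = [-167/250 67/125; -11/250 -39/125]
x' − x̄ = [369/50, -323/50] = K·y
y = (KᵀK)⁻¹·Kᵀ·(x' − x̄) = [5, 20]
z = y + H·x̄ = [5, 20] + [-6, -18] = [-1, 2]

z = [-1, 2]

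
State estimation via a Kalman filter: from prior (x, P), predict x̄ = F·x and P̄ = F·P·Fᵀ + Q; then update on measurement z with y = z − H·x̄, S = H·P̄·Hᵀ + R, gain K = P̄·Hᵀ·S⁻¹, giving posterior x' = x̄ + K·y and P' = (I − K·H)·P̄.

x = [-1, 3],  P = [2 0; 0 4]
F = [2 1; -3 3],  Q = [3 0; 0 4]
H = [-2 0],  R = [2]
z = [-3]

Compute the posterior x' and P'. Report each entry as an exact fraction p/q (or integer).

x̄ = F·x = [1, 12]
P̄ = F·P·Fᵀ + Q = [15 0; 0 58]
y = z − H·x̄ = [-1]
S = H·P̄·Hᵀ + R = [62]
K = P̄·Hᵀ·S⁻¹ = [-15/31; 0]
x' = x̄ + K·y = [46/31, 12]
P' = (I − K·H)·P̄ = [15/31 0; 0 58]

x' = [46/31, 12]
P' = [15/31 0; 0 58]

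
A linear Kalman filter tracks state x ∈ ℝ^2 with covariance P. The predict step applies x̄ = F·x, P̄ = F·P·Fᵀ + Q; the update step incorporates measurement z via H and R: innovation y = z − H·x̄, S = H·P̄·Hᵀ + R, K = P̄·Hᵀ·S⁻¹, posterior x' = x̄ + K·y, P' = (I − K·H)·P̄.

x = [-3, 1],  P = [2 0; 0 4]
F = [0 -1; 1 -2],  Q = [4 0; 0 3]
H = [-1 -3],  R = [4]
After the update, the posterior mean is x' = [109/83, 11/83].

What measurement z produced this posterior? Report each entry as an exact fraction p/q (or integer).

z = [-2]

x̄ = F·x = [-1, -5]
P̄ = F·P·Fᵀ + Q = [8 8; 8 21]
S = H·P̄·Hᵀ + R = [249]
K = P̄·Hᵀ·S⁻¹ = [-32/249; -71/249]
x' − x̄ = [192/83, 426/83] = K·y
y = (KᵀK)⁻¹·Kᵀ·(x' − x̄) = [-18]
z = y + H·x̄ = [-18] + [16] = [-2]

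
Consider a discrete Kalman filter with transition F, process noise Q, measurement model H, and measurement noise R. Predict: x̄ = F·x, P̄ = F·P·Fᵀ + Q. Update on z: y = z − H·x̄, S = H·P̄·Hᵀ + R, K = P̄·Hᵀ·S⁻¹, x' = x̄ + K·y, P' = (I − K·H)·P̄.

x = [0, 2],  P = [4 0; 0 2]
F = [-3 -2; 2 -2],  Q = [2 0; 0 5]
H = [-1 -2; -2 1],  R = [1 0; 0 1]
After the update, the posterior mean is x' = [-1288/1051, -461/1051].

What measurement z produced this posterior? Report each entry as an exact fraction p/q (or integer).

z = [2, 2]

x̄ = F·x = [-4, -4]
P̄ = F·P·Fᵀ + Q = [46 -16; -16 29]
S = H·P̄·Hᵀ + R = [99 -14; -14 278]
K = P̄·Hᵀ·S⁻¹ = [-2702/13663 -5444/13663; -5411/13663 5451/27326]
x' − x̄ = [2916/1051, 3743/1051] = K·y
y = (KᵀK)⁻¹·Kᵀ·(x' − x̄) = [-10, -2]
z = y + H·x̄ = [-10, -2] + [12, 4] = [2, 2]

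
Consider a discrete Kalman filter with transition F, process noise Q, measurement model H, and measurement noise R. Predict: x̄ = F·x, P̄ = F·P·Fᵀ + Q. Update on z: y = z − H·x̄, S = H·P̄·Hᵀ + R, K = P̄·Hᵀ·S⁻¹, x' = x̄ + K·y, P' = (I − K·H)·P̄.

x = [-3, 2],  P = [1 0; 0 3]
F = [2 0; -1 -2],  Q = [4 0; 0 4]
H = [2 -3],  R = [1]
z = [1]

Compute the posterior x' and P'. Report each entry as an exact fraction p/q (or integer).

x' = [-104/21, -76/21]
P' = [598/105 79/21; 79/21 109/42]

x̄ = F·x = [-6, -1]
P̄ = F·P·Fᵀ + Q = [8 -2; -2 17]
y = z − H·x̄ = [10]
S = H·P̄·Hᵀ + R = [210]
K = P̄·Hᵀ·S⁻¹ = [11/105; -11/42]
x' = x̄ + K·y = [-104/21, -76/21]
P' = (I − K·H)·P̄ = [598/105 79/21; 79/21 109/42]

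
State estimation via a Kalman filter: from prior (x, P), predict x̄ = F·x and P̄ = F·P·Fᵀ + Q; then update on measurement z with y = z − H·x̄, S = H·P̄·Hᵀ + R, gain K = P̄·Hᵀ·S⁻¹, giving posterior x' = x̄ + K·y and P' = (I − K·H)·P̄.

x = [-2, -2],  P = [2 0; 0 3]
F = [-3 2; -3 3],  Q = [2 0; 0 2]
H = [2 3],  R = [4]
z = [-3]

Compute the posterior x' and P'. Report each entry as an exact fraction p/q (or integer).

x̄ = F·x = [2, 0]
P̄ = F·P·Fᵀ + Q = [32 36; 36 47]
y = z − H·x̄ = [-7]
S = H·P̄·Hᵀ + R = [987]
K = P̄·Hᵀ·S⁻¹ = [172/987; 71/329]
x' = x̄ + K·y = [110/141, -71/47]
P' = (I − K·H)·P̄ = [2000/987 -368/329; -368/329 340/329]

x' = [110/141, -71/47]
P' = [2000/987 -368/329; -368/329 340/329]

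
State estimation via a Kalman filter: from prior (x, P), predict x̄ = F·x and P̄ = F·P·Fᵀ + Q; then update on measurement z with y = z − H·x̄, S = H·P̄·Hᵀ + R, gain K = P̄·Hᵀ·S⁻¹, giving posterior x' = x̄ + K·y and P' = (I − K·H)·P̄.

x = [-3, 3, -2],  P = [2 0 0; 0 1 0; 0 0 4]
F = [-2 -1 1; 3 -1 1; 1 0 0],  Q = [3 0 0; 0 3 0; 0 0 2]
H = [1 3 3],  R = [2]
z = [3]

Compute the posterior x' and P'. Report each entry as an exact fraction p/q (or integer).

x' = [-571/330, 97/330, 194/165]
P' = [4991/330 -797/330 -439/165; -797/330 659/330 -167/165; -439/165 -167/165 322/165]

x̄ = F·x = [1, -14, -3]
P̄ = F·P·Fᵀ + Q = [16 -7 -4; -7 26 6; -4 6 4]
y = z − H·x̄ = [53]
S = H·P̄·Hᵀ + R = [330]
K = P̄·Hᵀ·S⁻¹ = [-17/330; 89/330; 13/165]
x' = x̄ + K·y = [-571/330, 97/330, 194/165]
P' = (I − K·H)·P̄ = [4991/330 -797/330 -439/165; -797/330 659/330 -167/165; -439/165 -167/165 322/165]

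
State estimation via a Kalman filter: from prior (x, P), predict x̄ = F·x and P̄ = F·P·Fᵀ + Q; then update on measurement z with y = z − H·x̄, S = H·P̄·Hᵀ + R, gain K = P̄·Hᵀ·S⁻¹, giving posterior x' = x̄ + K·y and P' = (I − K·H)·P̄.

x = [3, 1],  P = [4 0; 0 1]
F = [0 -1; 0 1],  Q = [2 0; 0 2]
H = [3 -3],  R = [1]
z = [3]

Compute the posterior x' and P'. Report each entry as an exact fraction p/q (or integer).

x' = [35/73, -35/73]
P' = [75/73 71/73; 71/73 75/73]

x̄ = F·x = [-1, 1]
P̄ = F·P·Fᵀ + Q = [3 -1; -1 3]
y = z − H·x̄ = [9]
S = H·P̄·Hᵀ + R = [73]
K = P̄·Hᵀ·S⁻¹ = [12/73; -12/73]
x' = x̄ + K·y = [35/73, -35/73]
P' = (I − K·H)·P̄ = [75/73 71/73; 71/73 75/73]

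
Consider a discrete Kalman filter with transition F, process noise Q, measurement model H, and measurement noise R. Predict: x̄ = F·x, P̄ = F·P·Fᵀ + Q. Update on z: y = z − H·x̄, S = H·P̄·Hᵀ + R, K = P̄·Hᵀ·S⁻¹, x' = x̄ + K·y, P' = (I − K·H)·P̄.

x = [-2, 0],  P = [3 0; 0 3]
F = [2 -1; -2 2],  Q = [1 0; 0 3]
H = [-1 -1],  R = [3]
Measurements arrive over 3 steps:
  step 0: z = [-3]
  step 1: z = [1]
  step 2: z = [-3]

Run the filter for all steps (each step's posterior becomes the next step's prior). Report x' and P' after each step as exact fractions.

step 0: x' = [-23/5, 67/10], P' = [78/5 -81/5; -81/5 189/10]
step 1: x' = [-35/37, 31/37], P' = [12798/259 -14307/259; -14307/259 16503/259]
step 2: x' = [-36747/4579, 50064/4579], P' = [270843/4579 -608973/9158; -608973/9158 1405137/18316]

step 0: x̄ = F·x = [-4, 4]
step 0: P̄ = F·P·Fᵀ + Q = [16 -18; -18 27]
step 0: y = z − H·x̄ = [-3]
step 0: S = H·P̄·Hᵀ + R = [10]
step 0: K = P̄·Hᵀ·S⁻¹ = [1/5; -9/10]
step 0: x' = x̄ + K·y = [-23/5, 67/10]
step 0: P' = (I − K·H)·P̄ = [78/5 -81/5; -81/5 189/10]
step 1: x̄ = F·x = [-159/10, 113/5]
step 1: P̄ = F·P·Fᵀ + Q = [1471/10 -987/5; -987/5 1353/5]
step 1: y = z − H·x̄ = [77/10]
step 1: S = H·P̄·Hᵀ + R = [259/10]
step 1: K = P̄·Hᵀ·S⁻¹ = [503/259; -732/259]
step 1: x' = x̄ + K·y = [-35/37, 31/37]
step 1: P' = (I − K·H)·P̄ = [12798/259 -14307/259; -14307/259 16503/259]
step 2: x̄ = F·x = [-101/37, 132/37]
step 2: P̄ = F·P·Fᵀ + Q = [125182/259 -170040/259; -170040/259 232437/259]
step 2: y = z − H·x̄ = [-80/37]
step 2: S = H·P̄·Hᵀ + R = [18316/259]
step 2: K = P̄·Hᵀ·S⁻¹ = [22429/9158; -62397/18316]
step 2: x' = x̄ + K·y = [-36747/4579, 50064/4579]
step 2: P' = (I − K·H)·P̄ = [270843/4579 -608973/9158; -608973/9158 1405137/18316]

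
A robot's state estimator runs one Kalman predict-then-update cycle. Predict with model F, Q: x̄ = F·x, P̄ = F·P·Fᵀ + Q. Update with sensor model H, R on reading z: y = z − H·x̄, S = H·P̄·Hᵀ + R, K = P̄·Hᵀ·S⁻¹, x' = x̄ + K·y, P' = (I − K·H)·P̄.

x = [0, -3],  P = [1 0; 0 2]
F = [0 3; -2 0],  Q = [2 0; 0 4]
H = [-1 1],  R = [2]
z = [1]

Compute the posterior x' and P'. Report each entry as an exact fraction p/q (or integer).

x' = [-11/3, -32/15]
P' = [20/3 16/3; 16/3 88/15]

x̄ = F·x = [-9, 0]
P̄ = F·P·Fᵀ + Q = [20 0; 0 8]
y = z − H·x̄ = [-8]
S = H·P̄·Hᵀ + R = [30]
K = P̄·Hᵀ·S⁻¹ = [-2/3; 4/15]
x' = x̄ + K·y = [-11/3, -32/15]
P' = (I − K·H)·P̄ = [20/3 16/3; 16/3 88/15]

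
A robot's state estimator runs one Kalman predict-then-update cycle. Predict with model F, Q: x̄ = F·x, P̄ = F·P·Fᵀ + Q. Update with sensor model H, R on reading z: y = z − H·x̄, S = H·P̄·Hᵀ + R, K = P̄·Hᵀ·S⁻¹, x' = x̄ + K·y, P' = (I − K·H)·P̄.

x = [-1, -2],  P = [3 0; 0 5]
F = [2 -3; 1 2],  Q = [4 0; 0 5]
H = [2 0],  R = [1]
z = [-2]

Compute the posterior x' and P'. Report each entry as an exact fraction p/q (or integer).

x̄ = F·x = [4, -5]
P̄ = F·P·Fᵀ + Q = [61 -24; -24 28]
y = z − H·x̄ = [-10]
S = H·P̄·Hᵀ + R = [245]
K = P̄·Hᵀ·S⁻¹ = [122/245; -48/245]
x' = x̄ + K·y = [-48/49, -149/49]
P' = (I − K·H)·P̄ = [61/245 -24/245; -24/245 4556/245]

x' = [-48/49, -149/49]
P' = [61/245 -24/245; -24/245 4556/245]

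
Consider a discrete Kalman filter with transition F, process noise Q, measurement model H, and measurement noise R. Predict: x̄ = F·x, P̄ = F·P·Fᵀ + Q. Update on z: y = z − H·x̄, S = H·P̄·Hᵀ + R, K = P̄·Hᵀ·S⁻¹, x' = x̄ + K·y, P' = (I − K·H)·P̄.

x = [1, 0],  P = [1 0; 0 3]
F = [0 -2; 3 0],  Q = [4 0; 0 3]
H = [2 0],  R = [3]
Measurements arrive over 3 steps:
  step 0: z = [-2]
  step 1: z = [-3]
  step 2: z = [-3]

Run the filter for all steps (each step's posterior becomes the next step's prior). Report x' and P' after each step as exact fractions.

step 0: x̄ = F·x = [0, 3]
step 0: P̄ = F·P·Fᵀ + Q = [16 0; 0 12]
step 0: y = z − H·x̄ = [-2]
step 0: S = H·P̄·Hᵀ + R = [67]
step 0: K = P̄·Hᵀ·S⁻¹ = [32/67; 0]
step 0: x' = x̄ + K·y = [-64/67, 3]
step 0: P' = (I − K·H)·P̄ = [48/67 0; 0 12]
step 1: x̄ = F·x = [-6, -192/67]
step 1: P̄ = F·P·Fᵀ + Q = [52 0; 0 633/67]
step 1: y = z − H·x̄ = [9]
step 1: S = H·P̄·Hᵀ + R = [211]
step 1: K = P̄·Hᵀ·S⁻¹ = [104/211; 0]
step 1: x' = x̄ + K·y = [-330/211, -192/67]
step 1: P' = (I − K·H)·P̄ = [156/211 0; 0 633/67]
step 2: x̄ = F·x = [384/67, -990/211]
step 2: P̄ = F·P·Fᵀ + Q = [2800/67 0; 0 2037/211]
step 2: y = z − H·x̄ = [-969/67]
step 2: S = H·P̄·Hᵀ + R = [11401/67]
step 2: K = P̄·Hᵀ·S⁻¹ = [5600/11401; 0]
step 2: x' = x̄ + K·y = [-15648/11401, -990/211]
step 2: P' = (I − K·H)·P̄ = [8400/11401 0; 0 2037/211]

step 0: x' = [-64/67, 3], P' = [48/67 0; 0 12]
step 1: x' = [-330/211, -192/67], P' = [156/211 0; 0 633/67]
step 2: x' = [-15648/11401, -990/211], P' = [8400/11401 0; 0 2037/211]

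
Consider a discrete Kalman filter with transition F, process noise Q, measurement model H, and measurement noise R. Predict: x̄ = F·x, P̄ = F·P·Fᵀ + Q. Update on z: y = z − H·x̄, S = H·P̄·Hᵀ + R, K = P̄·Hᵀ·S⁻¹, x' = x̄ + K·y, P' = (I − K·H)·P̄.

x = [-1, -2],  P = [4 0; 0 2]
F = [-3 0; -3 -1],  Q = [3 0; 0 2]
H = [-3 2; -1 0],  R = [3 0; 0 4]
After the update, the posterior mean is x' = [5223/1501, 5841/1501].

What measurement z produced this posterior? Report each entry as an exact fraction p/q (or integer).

x̄ = F·x = [3, 5]
P̄ = F·P·Fᵀ + Q = [39 36; 36 40]
S = H·P̄·Hᵀ + R = [82 45; 45 43]
K = P̄·Hᵀ·S⁻¹ = [-180/1501 -1173/1501; 416/1501 -1692/1501]
x' − x̄ = [720/1501, -1664/1501] = K·y
y = (KᵀK)⁻¹·Kᵀ·(x' − x̄) = [-4, 0]
z = y + H·x̄ = [-4, 0] + [1, -3] = [-3, -3]

z = [-3, -3]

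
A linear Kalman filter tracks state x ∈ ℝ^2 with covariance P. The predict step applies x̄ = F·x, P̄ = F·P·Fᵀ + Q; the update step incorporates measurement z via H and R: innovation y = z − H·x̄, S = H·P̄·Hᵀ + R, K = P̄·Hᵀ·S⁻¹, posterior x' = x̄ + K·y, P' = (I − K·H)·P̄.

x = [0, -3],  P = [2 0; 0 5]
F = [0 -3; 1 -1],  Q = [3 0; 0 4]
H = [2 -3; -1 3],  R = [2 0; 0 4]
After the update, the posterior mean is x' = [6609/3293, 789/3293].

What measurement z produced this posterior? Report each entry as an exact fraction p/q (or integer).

x̄ = F·x = [9, 3]
P̄ = F·P·Fᵀ + Q = [48 15; 15 11]
S = H·P̄·Hᵀ + R = [113 -60; -60 61]
K = P̄·Hᵀ·S⁻¹ = [2931/3293 2721/3293; 897/3293 1854/3293]
x' − x̄ = [-23028/3293, -9090/3293] = K·y
y = (KᵀK)⁻¹·Kᵀ·(x' − x̄) = [-6, -2]
z = y + H·x̄ = [-6, -2] + [9, 0] = [3, -2]

z = [3, -2]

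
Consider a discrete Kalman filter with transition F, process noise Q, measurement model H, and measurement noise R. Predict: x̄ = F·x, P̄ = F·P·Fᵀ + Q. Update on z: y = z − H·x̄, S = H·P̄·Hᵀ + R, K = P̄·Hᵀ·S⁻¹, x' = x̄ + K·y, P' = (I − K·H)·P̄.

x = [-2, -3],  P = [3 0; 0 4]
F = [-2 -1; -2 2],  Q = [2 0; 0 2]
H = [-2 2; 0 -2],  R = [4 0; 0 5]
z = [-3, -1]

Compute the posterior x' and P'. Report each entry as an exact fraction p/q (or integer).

x' = [1994/807, 1673/2421]
P' = [534/269 880/807; 880/807 2770/2421]

x̄ = F·x = [7, -2]
P̄ = F·P·Fᵀ + Q = [18 4; 4 30]
y = z − H·x̄ = [15, -5]
S = H·P̄·Hᵀ + R = [164 -104; -104 125]
K = P̄·Hᵀ·S⁻¹ = [-361/807 -352/807; 65/2421 -1108/2421]
x' = x̄ + K·y = [1994/807, 1673/2421]
P' = (I − K·H)·P̄ = [534/269 880/807; 880/807 2770/2421]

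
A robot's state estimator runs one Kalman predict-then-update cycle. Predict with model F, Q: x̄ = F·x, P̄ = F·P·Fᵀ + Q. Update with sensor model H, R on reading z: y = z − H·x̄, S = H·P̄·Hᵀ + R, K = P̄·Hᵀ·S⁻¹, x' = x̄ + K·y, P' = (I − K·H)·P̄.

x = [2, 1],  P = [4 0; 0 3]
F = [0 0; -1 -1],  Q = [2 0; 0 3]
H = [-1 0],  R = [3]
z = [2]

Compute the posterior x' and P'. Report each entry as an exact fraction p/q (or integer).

x' = [-4/5, -3]
P' = [6/5 0; 0 10]

x̄ = F·x = [0, -3]
P̄ = F·P·Fᵀ + Q = [2 0; 0 10]
y = z − H·x̄ = [2]
S = H·P̄·Hᵀ + R = [5]
K = P̄·Hᵀ·S⁻¹ = [-2/5; 0]
x' = x̄ + K·y = [-4/5, -3]
P' = (I − K·H)·P̄ = [6/5 0; 0 10]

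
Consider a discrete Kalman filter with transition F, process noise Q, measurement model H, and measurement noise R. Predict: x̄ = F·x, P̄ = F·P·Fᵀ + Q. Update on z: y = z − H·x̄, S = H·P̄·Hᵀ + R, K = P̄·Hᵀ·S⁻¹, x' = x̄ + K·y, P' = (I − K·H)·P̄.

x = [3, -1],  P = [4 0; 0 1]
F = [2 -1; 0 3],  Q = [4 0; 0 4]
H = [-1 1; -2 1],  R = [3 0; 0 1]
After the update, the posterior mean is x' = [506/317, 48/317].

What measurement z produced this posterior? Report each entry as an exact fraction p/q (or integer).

x̄ = F·x = [7, -3]
P̄ = F·P·Fᵀ + Q = [21 -3; -3 13]
S = H·P̄·Hᵀ + R = [43 64; 64 110]
K = P̄·Hᵀ·S⁻¹ = [120/317 -399/634; 272/317 -207/634]
x' − x̄ = [-1713/317, 999/317] = K·y
y = (KᵀK)⁻¹·Kᵀ·(x' − x̄) = [9, 14]
z = y + H·x̄ = [9, 14] + [-10, -17] = [-1, -3]

z = [-1, -3]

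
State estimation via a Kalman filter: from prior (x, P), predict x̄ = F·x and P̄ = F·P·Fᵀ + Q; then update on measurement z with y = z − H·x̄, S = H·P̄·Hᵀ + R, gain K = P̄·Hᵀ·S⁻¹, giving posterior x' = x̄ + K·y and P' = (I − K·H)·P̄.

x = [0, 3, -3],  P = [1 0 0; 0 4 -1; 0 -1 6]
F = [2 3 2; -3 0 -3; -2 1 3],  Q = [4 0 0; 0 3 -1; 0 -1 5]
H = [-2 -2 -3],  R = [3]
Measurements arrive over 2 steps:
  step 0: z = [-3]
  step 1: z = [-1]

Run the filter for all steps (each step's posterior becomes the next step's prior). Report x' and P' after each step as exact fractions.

step 0: x' = [285/124, 1449/155, -4191/620], P' = [2739/124 -501/31 -461/124; -501/31 8934/155 -4304/155; -461/124 -4304/155 13171/620]
step 1: x' = [70536017/3987979, 39736755/3987979, -72175048/3987979], P' = [381116442/3987979 303321099/3987979 -455963282/3987979; 303321099/3987979 313010706/3987979 -410105464/3987979; -455963282/3987979 -410105464/3987979 577967325/3987979]

step 0: x̄ = F·x = [3, 9, -6]
step 0: P̄ = F·P·Fᵀ + Q = [56 -33 33; -33 66 -46; 33 -46 61]
step 0: y = z − H·x̄ = [3]
step 0: S = H·P̄·Hᵀ + R = [620]
step 0: K = P̄·Hᵀ·S⁻¹ = [-29/124; 18/155; -157/620]
step 0: x' = x̄ + K·y = [285/124, 1449/155, -4191/620]
step 0: P' = (I − K·H)·P̄ = [2739/124 -501/31 -461/124; -501/31 8934/155 -4304/155; -461/124 -4304/155 13171/620]
step 1: x̄ = F·x = [2964/155, 4149/310, -9627/620]
step 1: P̄ = F·P·Fᵀ + Q = [21574/155 27897/155 -5613/155; 27897/155 50541/155 25817/310; -5613/155 25817/310 176599/620]
step 1: y = z − H·x̄ = [10807/620]
step 1: S = H·P̄·Hᵀ + R = [3987979/620]
step 1: K = P̄·Hᵀ·S⁻¹ = [-328412/3987979; -782406/3987979; -588161/3987979]
step 1: x' = x̄ + K·y = [70536017/3987979, 39736755/3987979, -72175048/3987979]
step 1: P' = (I − K·H)·P̄ = [381116442/3987979 303321099/3987979 -455963282/3987979; 303321099/3987979 313010706/3987979 -410105464/3987979; -455963282/3987979 -410105464/3987979 577967325/3987979]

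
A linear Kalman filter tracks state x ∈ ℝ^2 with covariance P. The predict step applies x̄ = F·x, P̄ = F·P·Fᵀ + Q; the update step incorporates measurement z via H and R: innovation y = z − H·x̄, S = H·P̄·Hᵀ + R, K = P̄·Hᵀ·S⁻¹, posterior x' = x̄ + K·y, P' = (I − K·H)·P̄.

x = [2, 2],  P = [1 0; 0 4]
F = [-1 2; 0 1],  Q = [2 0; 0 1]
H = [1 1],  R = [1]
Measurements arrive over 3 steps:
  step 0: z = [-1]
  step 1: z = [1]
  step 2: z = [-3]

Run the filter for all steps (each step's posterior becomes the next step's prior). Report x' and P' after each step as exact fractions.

step 0: x' = [-53/41, 17/41], P' = [50/41 -23/41; -23/41 36/41]
step 1: x' = [723/676, 4/169], P' = [839/676 -94/169; -94/169 137/169]
step 2: x' = [-8566/3577, -1714/3577], P' = [4447/3577 -1994/3577; -1994/3577 8678/10731]

step 0: x̄ = F·x = [2, 2]
step 0: P̄ = F·P·Fᵀ + Q = [19 8; 8 5]
step 0: y = z − H·x̄ = [-5]
step 0: S = H·P̄·Hᵀ + R = [41]
step 0: K = P̄·Hᵀ·S⁻¹ = [27/41; 13/41]
step 0: x' = x̄ + K·y = [-53/41, 17/41]
step 0: P' = (I − K·H)·P̄ = [50/41 -23/41; -23/41 36/41]
step 1: x̄ = F·x = [87/41, 17/41]
step 1: P̄ = F·P·Fᵀ + Q = [368/41 95/41; 95/41 77/41]
step 1: y = z − H·x̄ = [-63/41]
step 1: S = H·P̄·Hᵀ + R = [676/41]
step 1: K = P̄·Hᵀ·S⁻¹ = [463/676; 43/169]
step 1: x' = x̄ + K·y = [723/676, 4/169]
step 1: P' = (I − K·H)·P̄ = [839/676 -94/169; -94/169 137/169]
step 2: x̄ = F·x = [-691/676, 4/169]
step 2: P̄ = F·P·Fᵀ + Q = [5887/676 368/169; 368/169 306/169]
step 2: y = z − H·x̄ = [-1353/676]
step 2: S = H·P̄·Hᵀ + R = [10731/676]
step 2: K = P̄·Hᵀ·S⁻¹ = [2453/3577; 2696/10731]
step 2: x' = x̄ + K·y = [-8566/3577, -1714/3577]
step 2: P' = (I − K·H)·P̄ = [4447/3577 -1994/3577; -1994/3577 8678/10731]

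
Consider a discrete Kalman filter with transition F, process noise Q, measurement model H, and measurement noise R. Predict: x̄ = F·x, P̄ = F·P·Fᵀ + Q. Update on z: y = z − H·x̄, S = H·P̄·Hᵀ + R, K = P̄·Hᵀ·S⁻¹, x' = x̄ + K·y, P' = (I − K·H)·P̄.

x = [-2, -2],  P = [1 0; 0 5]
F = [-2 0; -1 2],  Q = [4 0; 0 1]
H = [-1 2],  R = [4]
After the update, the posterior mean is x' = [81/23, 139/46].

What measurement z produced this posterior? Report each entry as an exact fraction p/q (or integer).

z = [3]

x̄ = F·x = [4, -2]
P̄ = F·P·Fᵀ + Q = [8 2; 2 22]
S = H·P̄·Hᵀ + R = [92]
K = P̄·Hᵀ·S⁻¹ = [-1/23; 21/46]
x' − x̄ = [-11/23, 231/46] = K·y
y = (KᵀK)⁻¹·Kᵀ·(x' − x̄) = [11]
z = y + H·x̄ = [11] + [-8] = [3]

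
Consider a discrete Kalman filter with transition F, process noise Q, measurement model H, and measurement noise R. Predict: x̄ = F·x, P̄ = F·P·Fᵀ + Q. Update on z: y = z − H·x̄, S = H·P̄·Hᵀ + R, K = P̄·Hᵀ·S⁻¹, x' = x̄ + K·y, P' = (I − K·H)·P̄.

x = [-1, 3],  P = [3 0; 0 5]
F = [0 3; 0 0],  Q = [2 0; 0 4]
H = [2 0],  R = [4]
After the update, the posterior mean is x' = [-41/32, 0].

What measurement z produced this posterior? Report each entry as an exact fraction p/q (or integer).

z = [-3]

x̄ = F·x = [9, 0]
P̄ = F·P·Fᵀ + Q = [47 0; 0 4]
S = H·P̄·Hᵀ + R = [192]
K = P̄·Hᵀ·S⁻¹ = [47/96; 0]
x' − x̄ = [-329/32, 0] = K·y
y = (KᵀK)⁻¹·Kᵀ·(x' − x̄) = [-21]
z = y + H·x̄ = [-21] + [18] = [-3]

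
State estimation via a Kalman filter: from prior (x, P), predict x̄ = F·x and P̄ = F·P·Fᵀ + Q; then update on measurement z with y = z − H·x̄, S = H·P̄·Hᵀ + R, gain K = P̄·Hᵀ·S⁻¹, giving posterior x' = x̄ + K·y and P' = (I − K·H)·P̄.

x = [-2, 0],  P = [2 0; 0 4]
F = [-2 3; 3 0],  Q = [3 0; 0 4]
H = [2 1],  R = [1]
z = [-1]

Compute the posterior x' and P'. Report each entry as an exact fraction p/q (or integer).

x' = [406/163, -972/163]
P' = [937/163 -1792/163; -1792/163 3582/163]

x̄ = F·x = [4, -6]
P̄ = F·P·Fᵀ + Q = [47 -12; -12 22]
y = z − H·x̄ = [-3]
S = H·P̄·Hᵀ + R = [163]
K = P̄·Hᵀ·S⁻¹ = [82/163; -2/163]
x' = x̄ + K·y = [406/163, -972/163]
P' = (I − K·H)·P̄ = [937/163 -1792/163; -1792/163 3582/163]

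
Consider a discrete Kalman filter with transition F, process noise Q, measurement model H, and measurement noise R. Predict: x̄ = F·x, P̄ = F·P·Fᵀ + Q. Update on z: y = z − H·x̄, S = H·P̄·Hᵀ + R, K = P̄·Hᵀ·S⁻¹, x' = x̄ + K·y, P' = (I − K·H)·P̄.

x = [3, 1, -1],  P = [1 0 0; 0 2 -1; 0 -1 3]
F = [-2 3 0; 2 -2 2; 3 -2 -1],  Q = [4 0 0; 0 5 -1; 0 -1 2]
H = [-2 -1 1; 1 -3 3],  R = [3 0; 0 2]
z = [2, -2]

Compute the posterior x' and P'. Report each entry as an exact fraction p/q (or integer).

x̄ = F·x = [-3, 2, 8]
P̄ = F·P·Fᵀ + Q = [26 -22 -15; -22 37 9; -15 9 18]
y = z − H·x̄ = [-10, -17]
S = H·P̄·Hᵀ + R = [116 24; 24 403]
K = P̄·Hᵀ·S⁻¹ = [-19263/46172 1633/11543; 2248/11543 -3170/11543; 15429/46172 114/11543]
x' = x̄ + K·y = [-28465/23086, 54496/11543, 103667/23086]
P' = (I − K·H)·P̄ = [26633/46172 -3796/11543 -19707/46172; -3796/11543 55103/11543 54255/11543; -19707/46172 54255/11543 223893/46172]

x' = [-28465/23086, 54496/11543, 103667/23086]
P' = [26633/46172 -3796/11543 -19707/46172; -3796/11543 55103/11543 54255/11543; -19707/46172 54255/11543 223893/46172]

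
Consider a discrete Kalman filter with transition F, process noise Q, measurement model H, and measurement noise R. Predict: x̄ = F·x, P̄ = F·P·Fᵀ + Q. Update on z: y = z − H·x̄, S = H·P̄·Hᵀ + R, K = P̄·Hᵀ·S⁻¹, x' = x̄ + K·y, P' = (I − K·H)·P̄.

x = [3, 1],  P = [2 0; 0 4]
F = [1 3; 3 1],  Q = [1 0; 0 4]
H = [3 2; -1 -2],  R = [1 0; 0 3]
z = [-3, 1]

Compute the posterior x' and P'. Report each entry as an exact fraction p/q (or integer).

x̄ = F·x = [6, 10]
P̄ = F·P·Fᵀ + Q = [39 18; 18 26]
y = z − H·x̄ = [-41, 27]
S = H·P̄·Hᵀ + R = [672 -365; -365 218]
K = P̄·Hᵀ·S⁻¹ = [5979/13271 5445/13271; -2442/13271 -8350/13271]
x' = x̄ + K·y = [-18498/13271, 7382/13271]
P' = (I − K·H)·P̄ = [11157/13271 -13746/13271; -13746/13271 19398/13271]

x' = [-18498/13271, 7382/13271]
P' = [11157/13271 -13746/13271; -13746/13271 19398/13271]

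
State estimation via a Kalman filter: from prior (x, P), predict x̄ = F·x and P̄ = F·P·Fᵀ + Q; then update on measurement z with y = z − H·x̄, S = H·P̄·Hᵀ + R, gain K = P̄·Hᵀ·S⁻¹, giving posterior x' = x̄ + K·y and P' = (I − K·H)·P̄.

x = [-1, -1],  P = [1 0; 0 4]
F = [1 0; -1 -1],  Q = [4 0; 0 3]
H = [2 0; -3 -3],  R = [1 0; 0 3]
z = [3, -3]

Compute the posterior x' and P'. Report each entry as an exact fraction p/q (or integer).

x̄ = F·x = [-1, 2]
P̄ = F·P·Fᵀ + Q = [5 -1; -1 8]
y = z − H·x̄ = [5, 0]
S = H·P̄·Hᵀ + R = [21 -24; -24 102]
K = P̄·Hᵀ·S⁻¹ = [122/261 -2/261; -118/261 -163/522]
x' = x̄ + K·y = [349/261, -68/261]
P' = (I − K·H)·P̄ = [61/261 -59/261; -59/261 281/522]

x' = [349/261, -68/261]
P' = [61/261 -59/261; -59/261 281/522]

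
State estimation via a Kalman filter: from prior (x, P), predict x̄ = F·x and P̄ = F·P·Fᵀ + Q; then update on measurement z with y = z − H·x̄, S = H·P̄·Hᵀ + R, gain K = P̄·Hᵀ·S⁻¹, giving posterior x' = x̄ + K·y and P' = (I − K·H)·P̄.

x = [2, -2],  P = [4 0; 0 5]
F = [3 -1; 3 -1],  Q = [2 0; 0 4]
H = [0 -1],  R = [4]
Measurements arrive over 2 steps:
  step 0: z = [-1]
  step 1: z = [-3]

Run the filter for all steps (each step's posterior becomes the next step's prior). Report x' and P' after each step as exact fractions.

step 0: x̄ = F·x = [8, 8]
step 0: P̄ = F·P·Fᵀ + Q = [43 41; 41 45]
step 0: y = z − H·x̄ = [7]
step 0: S = H·P̄·Hᵀ + R = [49]
step 0: K = P̄·Hᵀ·S⁻¹ = [-41/49; -45/49]
step 0: x' = x̄ + K·y = [15/7, 11/7]
step 0: P' = (I − K·H)·P̄ = [426/49 164/49; 164/49 180/49]
step 1: x̄ = F·x = [34/7, 34/7]
step 1: P̄ = F·P·Fᵀ + Q = [3128/49 3030/49; 3030/49 3226/49]
step 1: y = z − H·x̄ = [13/7]
step 1: S = H·P̄·Hᵀ + R = [3422/49]
step 1: K = P̄·Hᵀ·S⁻¹ = [-1515/1711; -1613/1711]
step 1: x' = x̄ + K·y = [5497/1711, 5315/1711]
step 1: P' = (I − K·H)·P̄ = [15542/1711 6060/1711; 6060/1711 6452/1711]

step 0: x' = [15/7, 11/7], P' = [426/49 164/49; 164/49 180/49]
step 1: x' = [5497/1711, 5315/1711], P' = [15542/1711 6060/1711; 6060/1711 6452/1711]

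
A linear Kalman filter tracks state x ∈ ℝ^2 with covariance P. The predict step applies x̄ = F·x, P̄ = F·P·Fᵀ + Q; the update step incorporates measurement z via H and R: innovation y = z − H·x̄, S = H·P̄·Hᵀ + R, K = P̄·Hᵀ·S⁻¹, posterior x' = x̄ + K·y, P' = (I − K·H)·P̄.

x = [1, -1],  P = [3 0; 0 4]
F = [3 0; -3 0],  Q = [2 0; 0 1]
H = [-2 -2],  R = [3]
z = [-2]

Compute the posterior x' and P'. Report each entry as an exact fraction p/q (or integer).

x̄ = F·x = [3, -3]
P̄ = F·P·Fᵀ + Q = [29 -27; -27 28]
y = z − H·x̄ = [-2]
S = H·P̄·Hᵀ + R = [15]
K = P̄·Hᵀ·S⁻¹ = [-4/15; -2/15]
x' = x̄ + K·y = [53/15, -41/15]
P' = (I − K·H)·P̄ = [419/15 -413/15; -413/15 416/15]

x' = [53/15, -41/15]
P' = [419/15 -413/15; -413/15 416/15]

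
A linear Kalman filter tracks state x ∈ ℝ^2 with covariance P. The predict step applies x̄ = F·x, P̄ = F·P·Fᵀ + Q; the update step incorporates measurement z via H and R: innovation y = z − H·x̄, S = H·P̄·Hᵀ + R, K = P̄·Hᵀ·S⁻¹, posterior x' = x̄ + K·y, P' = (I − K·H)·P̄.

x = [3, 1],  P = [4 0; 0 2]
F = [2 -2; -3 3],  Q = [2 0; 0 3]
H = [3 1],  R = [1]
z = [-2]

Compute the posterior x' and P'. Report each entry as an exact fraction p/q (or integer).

x' = [-8/19, -12/19]
P' = [53/19 -297/38; -297/38 1731/76]

x̄ = F·x = [4, -6]
P̄ = F·P·Fᵀ + Q = [26 -36; -36 57]
y = z − H·x̄ = [-8]
S = H·P̄·Hᵀ + R = [76]
K = P̄·Hᵀ·S⁻¹ = [21/38; -51/76]
x' = x̄ + K·y = [-8/19, -12/19]
P' = (I − K·H)·P̄ = [53/19 -297/38; -297/38 1731/76]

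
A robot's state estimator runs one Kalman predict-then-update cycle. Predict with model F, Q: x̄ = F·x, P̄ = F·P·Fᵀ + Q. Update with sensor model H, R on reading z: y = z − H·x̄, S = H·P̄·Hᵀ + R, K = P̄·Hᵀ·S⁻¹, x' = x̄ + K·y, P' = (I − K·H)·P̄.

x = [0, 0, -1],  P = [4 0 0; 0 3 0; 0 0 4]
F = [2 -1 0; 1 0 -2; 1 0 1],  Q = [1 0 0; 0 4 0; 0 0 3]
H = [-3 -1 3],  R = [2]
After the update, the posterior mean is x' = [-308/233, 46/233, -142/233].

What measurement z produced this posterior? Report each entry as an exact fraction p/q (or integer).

x̄ = F·x = [0, 2, -1]
P̄ = F·P·Fᵀ + Q = [20 8 8; 8 24 -4; 8 -4 11]
S = H·P̄·Hᵀ + R = [233]
K = P̄·Hᵀ·S⁻¹ = [-44/233; -60/233; 13/233]
x' − x̄ = [-308/233, -420/233, 91/233] = K·y
y = (KᵀK)⁻¹·Kᵀ·(x' − x̄) = [7]
z = y + H·x̄ = [7] + [-5] = [2]

z = [2]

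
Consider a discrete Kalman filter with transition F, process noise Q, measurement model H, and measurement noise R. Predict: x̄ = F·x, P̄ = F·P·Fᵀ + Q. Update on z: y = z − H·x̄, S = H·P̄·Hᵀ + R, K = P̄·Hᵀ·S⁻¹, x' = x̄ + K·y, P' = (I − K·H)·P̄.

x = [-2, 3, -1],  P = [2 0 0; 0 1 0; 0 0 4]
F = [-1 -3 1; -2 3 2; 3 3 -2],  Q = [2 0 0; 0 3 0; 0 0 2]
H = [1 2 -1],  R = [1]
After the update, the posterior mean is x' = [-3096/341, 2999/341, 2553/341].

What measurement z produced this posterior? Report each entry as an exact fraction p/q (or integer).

z = [1]

x̄ = F·x = [-8, 11, 5]
P̄ = F·P·Fᵀ + Q = [17 3 -23; 3 36 -19; -23 -19 45]
S = H·P̄·Hᵀ + R = [341]
K = P̄·Hᵀ·S⁻¹ = [46/341; 94/341; -106/341]
x' − x̄ = [-368/341, -752/341, 848/341] = K·y
y = (KᵀK)⁻¹·Kᵀ·(x' − x̄) = [-8]
z = y + H·x̄ = [-8] + [9] = [1]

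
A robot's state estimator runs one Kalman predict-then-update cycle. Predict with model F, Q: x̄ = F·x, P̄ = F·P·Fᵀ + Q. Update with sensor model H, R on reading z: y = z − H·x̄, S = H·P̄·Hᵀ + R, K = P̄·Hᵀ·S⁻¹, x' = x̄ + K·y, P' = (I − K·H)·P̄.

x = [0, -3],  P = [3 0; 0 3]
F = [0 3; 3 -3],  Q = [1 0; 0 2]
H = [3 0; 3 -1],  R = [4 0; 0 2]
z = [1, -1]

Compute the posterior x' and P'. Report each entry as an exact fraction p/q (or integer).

x̄ = F·x = [-9, 9]
P̄ = F·P·Fᵀ + Q = [28 -27; -27 56]
y = z − H·x̄ = [28, 35]
S = H·P̄·Hᵀ + R = [256 333; 333 472]
K = P̄·Hᵀ·S⁻¹ = [2685/9943 444/9943; 7389/9943 -8099/9943]
x' = x̄ + K·y = [1233/9943, 12914/9943]
P' = (I − K·H)·P̄ = [3580/9943 9852/9943; 9852/9943 45754/9943]

x' = [1233/9943, 12914/9943]
P' = [3580/9943 9852/9943; 9852/9943 45754/9943]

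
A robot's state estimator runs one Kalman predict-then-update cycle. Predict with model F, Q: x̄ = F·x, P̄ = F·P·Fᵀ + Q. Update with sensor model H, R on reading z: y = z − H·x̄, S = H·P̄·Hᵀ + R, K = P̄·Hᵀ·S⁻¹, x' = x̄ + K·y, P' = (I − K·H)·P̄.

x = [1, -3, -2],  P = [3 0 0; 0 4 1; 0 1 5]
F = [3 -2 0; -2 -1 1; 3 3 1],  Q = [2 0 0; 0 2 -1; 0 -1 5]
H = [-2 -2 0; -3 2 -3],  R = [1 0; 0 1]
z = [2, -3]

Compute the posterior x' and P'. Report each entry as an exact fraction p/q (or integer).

x̄ = F·x = [9, -1, -8]
P̄ = F·P·Fᵀ + Q = [45 -12 1; -12 21 -24; 1 -24 79]
y = z − H·x̄ = [18, 2]
S = H·P̄·Hᵀ + R = [169 24; 24 1651]
K = P̄·Hᵀ·S⁻¹ = [-105078/278443 -25794/278443; -33318/278443 25782/278443; 4874/16379 -2928/16379]
x' = x̄ + K·y = [562995/278443, -826603/278443, -49156/16379]
P' = (I − K·H)·P̄ = [1416159/278443 -1363620/278443 -136273/16379; -1363620/278443 1380279/278443 133836/16379; -136273/16379 133836/16379 226473/16379]

x' = [562995/278443, -826603/278443, -49156/16379]
P' = [1416159/278443 -1363620/278443 -136273/16379; -1363620/278443 1380279/278443 133836/16379; -136273/16379 133836/16379 226473/16379]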